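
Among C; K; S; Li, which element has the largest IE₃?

Li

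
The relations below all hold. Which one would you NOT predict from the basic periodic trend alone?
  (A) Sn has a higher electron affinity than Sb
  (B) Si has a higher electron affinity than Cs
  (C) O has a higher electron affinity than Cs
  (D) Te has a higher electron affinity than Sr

(A)

The general trend: electron affinity increases across a period and decreases down a group.
(A) Sn (period 5, group 14) vs Sb (period 5, group 15): the stated order contradicts the simple trend.
(B) Si (period 3, group 14) vs Cs (period 6, group 1): the stated order agrees with the simple trend.
(C) O (period 2, group 16) vs Cs (period 6, group 1): the stated order agrees with the simple trend.
(D) Te (period 5, group 16) vs Sr (period 5, group 2): the stated order agrees with the simple trend.
The exception is (A): adding an electron to Sb's half-filled 5p³ is unfavourable, so Sn has the more exothermic EA.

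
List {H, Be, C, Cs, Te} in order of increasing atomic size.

Moving right in a period, electrons are added to the same shell under a stronger nuclear pull, so atoms get smaller; moving down, a new shell is opened and atoms get larger.
Here both period and group differ, so the two effects have to be weighed against each other.
C > H: the two effects oppose for this pair; the down-group effect wins (75 vs 32 pm).
Be > C: both are in period 2; the period trend gives Be the larger value.
Te > Be: period and group pull opposite ways; the down-group shift dominates (136 vs 102 pm).
Cs > Te: both effects reinforce here, so Cs is clearly the larger of the two.
Tabulated atomic radius (pm): H 32, Be 102, C 75, Te 136, Cs 232.
So from smallest to largest: H < C < Be < Te < Cs.

H < C < Be < Te < Cs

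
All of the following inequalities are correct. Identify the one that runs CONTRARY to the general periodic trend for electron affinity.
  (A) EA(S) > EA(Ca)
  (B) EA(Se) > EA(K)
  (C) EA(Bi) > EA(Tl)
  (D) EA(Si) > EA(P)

The general trend: electron affinity increases across a period and decreases down a group.
(A) S (period 3, group 16) vs Ca (period 4, group 2): the stated order agrees with the simple trend.
(B) Se (period 4, group 16) vs K (period 4, group 1): the stated order agrees with the simple trend.
(C) Bi (period 6, group 15) vs Tl (period 6, group 13): the stated order agrees with the simple trend.
(D) Si (period 3, group 14) vs P (period 3, group 15): the stated order contradicts the simple trend.
The exception is (D): adding an electron to P's half-filled 3p³ is unfavourable, so Si (3p²) has the more exothermic EA.

(D)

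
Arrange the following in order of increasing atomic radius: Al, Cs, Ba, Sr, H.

H < Al < Sr < Ba < Cs

Moving right in a period, electrons are added to the same shell under a stronger nuclear pull, so atoms get smaller; moving down, a new shell is opened and atoms get larger.
These span different periods and groups, so the two trends combine.
Al > H: period and group pull opposite ways; the down-group shift dominates (126 vs 32 pm).
Sr > Al: relative to Al, both the across-period and down-group shifts push Sr's atomic radius up.
Ba > Sr: they share group 2; the group trend gives Ba the larger value.
Cs > Ba: Cs lies to the left of Ba in period 6, so the across-period effect alone puts Cs larger.
For reference (pm): H 32, Al 126, Sr 185, Cs 232, Ba 196.
So from smallest to largest: H < Al < Sr < Ba < Cs.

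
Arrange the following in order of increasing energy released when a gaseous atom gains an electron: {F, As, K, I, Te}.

K, As, Te, I, F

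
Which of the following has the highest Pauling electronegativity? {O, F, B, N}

B is in period 2, group 13; N is in period 2, group 15; O is in period 2, group 16; F is in period 2, group 17.
EN rises left→right (higher Z_eff, smaller atoms) and falls top→bottom (larger, more shielded atoms).
All lie in period 2, so electronegativity increases left to right.
The highest Pauling electronegativity among these belongs to F.

F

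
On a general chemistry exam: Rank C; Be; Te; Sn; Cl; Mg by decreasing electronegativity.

Be is in period 2, group 2; C is in period 2, group 14; Mg is in period 3, group 2; Cl is in period 3, group 17; Sn is in period 5, group 14; Te is in period 5, group 16.
Smaller atoms with higher effective nuclear charge are more electronegative.
These span different periods and groups, so the two trends combine.
Be > Mg: they share group 2; the group trend gives Be the larger value.
Sn > Be: period and group pull opposite ways; the across-period shift dominates (1.96 vs 1.57).
Te > Sn: Te lies to the right of Sn in period 5, so the across-period effect alone puts Te higher.
C > Te: the two effects oppose for this pair; the down-group effect wins (2.55 vs 2.10).
Cl > C: period and group pull opposite ways; the across-period shift dominates (3.16 vs 2.55).
Approximate values (Pauling): Be 1.57, C 2.55, Mg 1.31, Cl 3.16, Sn 1.96, Te 2.10.
So from highest to lowest: Cl > C > Te > Sn > Be > Mg.

Cl > C > Te > Sn > Be > Mg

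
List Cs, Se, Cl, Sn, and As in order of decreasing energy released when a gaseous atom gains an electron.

Cl > Se > Sn > As > Cs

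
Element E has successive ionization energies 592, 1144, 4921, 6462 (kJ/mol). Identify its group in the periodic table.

Group 2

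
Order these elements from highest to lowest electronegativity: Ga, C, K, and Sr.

C is in period 2, group 14; K is in period 4, group 1; Ga is in period 4, group 13; Sr is in period 5, group 2.
Atoms toward the upper right of the periodic table pull bonding electrons most strongly.
Here both period and group differ, so the two effects have to be weighed against each other.
Sr > K: period and group pull opposite ways; the across-period shift dominates (0.95 vs 0.82).
Ga > Sr: relative to Sr, both the across-period and down-group shifts push Ga's electronegativity up.
C > Ga: both effects reinforce here, so C is clearly the higher of the two.
Tabulated electronegativity (Pauling): C 2.55, K 0.82, Ga 1.81, Sr 0.95.
So from highest to lowest: C > Ga > Sr > K.

C > Ga > Sr > K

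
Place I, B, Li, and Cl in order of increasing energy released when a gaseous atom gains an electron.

Li is in period 2, group 1; B is in period 2, group 13; Cl is in period 3, group 17; I is in period 5, group 17.
Electron affinity generally becomes more exothermic across a period toward the halogens and less exothermic down a group.
Here both period and group differ, so the two effects have to be weighed against each other.
Li > B: this pair runs against the simple trend — see the exception note.
I > Li: the two effects oppose for this pair; the across-period effect wins (295 vs 60 kJ/mol).
Cl > I: Cl sits above I in group 17, so the down-group effect alone puts Cl higher.
Note the exception: Li has a higher electron affinity than B, contrary to the simple trend — B's ns²np¹ configuration gives only a small electron affinity — the sparsely filled np subshell binds an added electron weakly.
Tabulated electron affinity (kJ/mol): Li 60, B 27, Cl 349, I 295.
So from lowest to highest: B < Li < I < Cl.

B < Li < I < Cl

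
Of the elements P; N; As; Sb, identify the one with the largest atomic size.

N is in period 2, group 15; P is in period 3, group 15; As is in period 4, group 15; Sb is in period 5, group 15.
Across a period the added protons contract the valence shell; down a group each new principal shell makes the atom larger.
All are in group 15, so atomic radius increases down the group.
The largest atomic size among these belongs to Sb.

Sb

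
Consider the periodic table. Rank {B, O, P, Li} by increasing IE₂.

P < B < O < Li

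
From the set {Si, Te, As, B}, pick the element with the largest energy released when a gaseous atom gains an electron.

Te

Electron affinity generally becomes more exothermic across a period toward the halogens and less exothermic down a group.
A diagonal step moves right (one effect) and down (the opposite effect) at once.
As > B: period and group pull opposite ways; the across-period shift dominates (78 vs 27 kJ/mol).
Si > As: period and group pull opposite ways; the down-group shift dominates (134 vs 78 kJ/mol).
Te > Si: period and group pull opposite ways; the across-period shift dominates (190 vs 134 kJ/mol).
Tabulated electron affinity (kJ/mol): B 27, Si 134, As 78, Te 190.
The largest energy released when a gaseous atom gains an electron among these belongs to Te.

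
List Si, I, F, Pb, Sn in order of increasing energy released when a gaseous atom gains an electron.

Pb, Sn, Si, I, F

F is in period 2, group 17; Si is in period 3, group 14; Sn is in period 5, group 14; I is in period 5, group 17; Pb is in period 6, group 14.
Electron affinity generally becomes more exothermic across a period toward the halogens and less exothermic down a group.
Neither a single period nor a single group — weigh both effects.
Sn > Pb: Sn sits above Pb in group 14, so the down-group effect alone puts Sn higher.
Si > Sn: Si sits above Sn in group 14, so the down-group effect alone puts Si higher.
I > Si: period and group pull opposite ways; the across-period shift dominates (295 vs 134 kJ/mol).
F > I: they share group 17; the group trend gives F the larger value.
Tabulated electron affinity (kJ/mol): F 328, Si 134, Sn 107, I 295, Pb 35.
So from lowest to highest: Pb < Sn < Si < I < F.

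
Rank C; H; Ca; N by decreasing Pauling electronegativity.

N > C > H > Ca

H is in period 1, group 1; C is in period 2, group 14; N is in period 2, group 15; Ca is in period 4, group 2.
EN rises left→right (higher Z_eff, smaller atoms) and falls top→bottom (larger, more shielded atoms).
Here both period and group differ, so the two effects have to be weighed against each other.
H > Ca: the two effects oppose for this pair; the down-group effect wins (2.20 vs 1.00).
C > H: period and group pull opposite ways; the across-period shift dominates (2.55 vs 2.20).
N > C: N lies to the right of C in period 2, so the across-period effect alone puts N higher.
For reference (Pauling): H 2.20, C 2.55, N 3.04, Ca 1.00.
So from highest to lowest: N > C > H > Ca.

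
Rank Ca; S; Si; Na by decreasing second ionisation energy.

Na > S > Si > Ca

After 1 electron has been removed, what remains? Ca⁺ still has 1 valence electron; S⁺ still has 5 valence electrons; Si⁺ still has 3 valence electrons; Na⁺ is the bare [Ne] core.
Core electrons are held far more tightly than valence electrons, so Na tops the IE_2 order.
Valence configurations: Ca⁺ [Ar]4s¹, S⁺ [Ne]3s²3p³, Si⁺ [Ne]3s²3p¹.
Tabulated IE_2 (kJ/mol): Ca 1145, S 2252, Si 1577, Na 4562.
Hence IE_2: Ca < Si < S < Na.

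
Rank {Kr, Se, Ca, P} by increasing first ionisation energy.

P is in period 3, group 15; Ca is in period 4, group 2; Se is in period 4, group 16; Kr is in period 4, group 18.
Removing the outermost electron gets harder across a period and easier down a group.
Neither a single period nor a single group — weigh both effects.
Se > Ca: both are in period 4; the period trend gives Se the larger value.
P > Se: period and group pull opposite ways; the down-group shift dominates (1012 vs 941 kJ/mol).
Kr > P: period and group pull opposite ways; the across-period shift dominates (1351 vs 1012 kJ/mol).
Approximate values (kJ/mol): P 1012, Ca 590, Se 941, Kr 1351.
So from lowest to highest: Ca < Se < P < Kr.

Ca < Se < P < Kr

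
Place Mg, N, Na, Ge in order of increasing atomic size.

N < Ge < Mg < Na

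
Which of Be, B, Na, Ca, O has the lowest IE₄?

Consider each +3 ion: Be³⁺ is already 1 electron into the core; B³⁺ is the bare [He] core; Na³⁺ is already 2 electrons into the core; Ca³⁺ is already 1 electron into the core; O³⁺ still has 3 valence electrons.
Usually core removal costs more than valence removal, but here the competition is close: a tightly held n=2 valence electron can cost more to remove than an n=3 core electron, so the actual values have to decide it.
Tabulated IE_4 (kJ/mol): Be 21007, B 25026, Na 9543, Ca 6491, O 7469.
Hence IE_4: Ca < O < Na < Be < B.

Ca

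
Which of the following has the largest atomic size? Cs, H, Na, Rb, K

Cs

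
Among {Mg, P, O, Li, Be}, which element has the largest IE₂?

Li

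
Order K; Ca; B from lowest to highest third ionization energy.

B, K, Ca

IE_3 is the cost of taking one more electron from the +2 cation: K²⁺ is already 1 electron into the core; Ca²⁺ is the bare [Ar] core; B²⁺ still has 1 valence electron.
Breaking into a closed-shell core is much more expensive than removing a leftover valence electron — K and Ca have the largest IE_3 here.
Approximate IE_3 values (kJ/mol): K 4420, Ca 4912, B 3660.
Hence IE_3: B < K < Ca.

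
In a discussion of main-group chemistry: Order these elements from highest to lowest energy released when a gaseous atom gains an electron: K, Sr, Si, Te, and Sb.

Si is in period 3, group 14; K is in period 4, group 1; Sr is in period 5, group 2; Sb is in period 5, group 15; Te is in period 5, group 16.
Electron affinity generally becomes more exothermic across a period toward the halogens and less exothermic down a group.
These span different periods and groups, so the two trends combine.
K > Sr: the two effects oppose for this pair; the down-group effect wins (48 vs 5 kJ/mol).
Sb > K: the two effects oppose for this pair; the across-period effect wins (103 vs 48 kJ/mol).
Si > Sb: period and group pull opposite ways; the down-group shift dominates (134 vs 103 kJ/mol).
Te > Si: period and group pull opposite ways; the across-period shift dominates (190 vs 134 kJ/mol).
Approximate values (kJ/mol): Si 134, K 48, Sr 5, Sb 103, Te 190.
So from highest to lowest: Te > Si > Sb > K > Sr.

Te > Si > Sb > K > Sr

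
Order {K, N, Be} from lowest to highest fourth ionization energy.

The fourth ionization energy removes an electron from the +3 ion. For each element: K³⁺ is already 2 electrons into the core; N³⁺ still has 2 valence electrons; Be³⁺ is already 1 electron into the core.
Usually core removal costs more than valence removal, but here the competition is close: a tightly held n=2 valence electron can cost more to remove than an n=3 core electron, so the actual values have to decide it.
The numbers (kJ/mol): K 5877, N 7475, Be 21007.
Overall IE_4 order: K < N < Be.

K < N < Be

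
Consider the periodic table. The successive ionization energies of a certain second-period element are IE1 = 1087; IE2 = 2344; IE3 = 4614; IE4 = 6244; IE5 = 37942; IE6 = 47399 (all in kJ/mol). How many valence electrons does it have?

4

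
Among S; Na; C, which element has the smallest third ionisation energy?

S

The third ionization energy removes an electron from the +2 ion. For each element: S²⁺ still has 4 valence electrons; Na²⁺ is already 1 electron into the core; C²⁺ still has 2 valence electrons.
Core electrons are held far more tightly than valence electrons, so Na tops the IE_3 order.
Valence configurations: S²⁺ [Ne]3s²3p², C²⁺ [He]2s².
The numbers (kJ/mol): S 3357, Na 6910, C 4620.
So the third ionization energies run S < C < Na.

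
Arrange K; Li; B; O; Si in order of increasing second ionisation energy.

Si < B < K < O < Li

IE_2 is the cost of taking one more electron from the +1 cation: K⁺ is the bare [Ar] core; Li⁺ is the bare [He] core; B⁺ still has 2 valence electrons; O⁺ still has 5 valence electrons; Si⁺ still has 3 valence electrons.
Usually core removal costs more than valence removal, but here the competition is close: a tightly held n=2 valence electron can cost more to remove than an n=3 core electron, so the actual values have to decide it.
Valence configurations: B⁺ [He]2s², O⁺ [He]2s²2p³, Si⁺ [Ne]3s²3p¹.
The numbers (kJ/mol): K 3052, Li 7298, B 2427, O 3388, Si 1577.
So the second ionization energies run Si < B < K < O < Li.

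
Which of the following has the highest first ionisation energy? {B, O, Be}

Be is in period 2, group 2; B is in period 2, group 13; O is in period 2, group 16.
Removing the outermost electron gets harder across a period and easier down a group.
All lie in period 2; the across-period trend (first ionization energy increases left to right) applies, with the exception below.
Note the exception: Be has a higher first ionization energy than B, contrary to the simple trend — removing B's lone 2p electron is easier than breaking Be's filled 2s².
Tabulated first ionization energy (kJ/mol): Be 900, B 801, O 1314.
The highest first ionisation energy among these belongs to O.

O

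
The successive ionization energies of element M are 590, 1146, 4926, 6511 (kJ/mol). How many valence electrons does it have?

2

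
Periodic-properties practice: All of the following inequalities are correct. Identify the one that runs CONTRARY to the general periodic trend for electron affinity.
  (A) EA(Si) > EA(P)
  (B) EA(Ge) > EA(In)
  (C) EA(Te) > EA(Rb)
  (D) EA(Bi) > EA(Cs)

The general trend: electron affinity increases across a period and decreases down a group.
(A) Si (period 3, group 14) vs P (period 3, group 15): the stated order contradicts the simple trend.
(B) Ge (period 4, group 14) vs In (period 5, group 13): the stated order agrees with the simple trend.
(C) Te (period 5, group 16) vs Rb (period 5, group 1): the stated order agrees with the simple trend.
(D) Bi (period 6, group 15) vs Cs (period 6, group 1): the stated order agrees with the simple trend.
The exception is (A): adding an electron to P's half-filled 3p³ is unfavourable, so Si (3p²) has the more exothermic EA.

(A)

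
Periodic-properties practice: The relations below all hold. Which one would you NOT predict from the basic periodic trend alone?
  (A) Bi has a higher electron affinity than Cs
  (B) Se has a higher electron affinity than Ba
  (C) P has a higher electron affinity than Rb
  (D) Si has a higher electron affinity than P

The general trend: electron affinity increases across a period and decreases down a group.
(A) Bi (period 6, group 15) vs Cs (period 6, group 1): the stated order agrees with the simple trend.
(B) Se (period 4, group 16) vs Ba (period 6, group 2): the stated order agrees with the simple trend.
(C) P (period 3, group 15) vs Rb (period 5, group 1): the stated order agrees with the simple trend.
(D) Si (period 3, group 14) vs P (period 3, group 15): the stated order contradicts the simple trend.
The exception is (D): adding an electron to P's half-filled 3p³ is unfavourable, so Si (3p²) has the more exothermic EA.

(D)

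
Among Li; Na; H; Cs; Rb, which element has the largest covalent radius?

Cs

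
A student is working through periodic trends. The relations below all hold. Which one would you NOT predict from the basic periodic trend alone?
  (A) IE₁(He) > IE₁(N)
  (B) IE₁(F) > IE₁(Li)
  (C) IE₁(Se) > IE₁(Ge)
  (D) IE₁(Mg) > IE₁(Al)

(D)

The general trend: first ionisation energy increases across a period and decreases down a group.
(A) He (period 1, group 18) vs N (period 2, group 15): the stated order agrees with the simple trend.
(B) F (period 2, group 17) vs Li (period 2, group 1): the stated order agrees with the simple trend.
(C) Se (period 4, group 16) vs Ge (period 4, group 14): the stated order agrees with the simple trend.
(D) Mg (period 3, group 2) vs Al (period 3, group 13): the stated order contradicts the simple trend.
The exception is (D): Al's single 3p electron is easier to remove than one from Mg's filled 3s².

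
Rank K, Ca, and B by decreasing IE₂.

IE_2 is the cost of taking one more electron from the +1 cation: K⁺ is the bare [Ar] core; Ca⁺ still has 1 valence electron; B⁺ still has 2 valence electrons.
Core electrons are held far more tightly than valence electrons, so K tops the IE_2 order.
Valence configurations: Ca⁺ [Ar]4s¹, B⁺ [He]2s².
Tabulated IE_2 (kJ/mol): K 3052, Ca 1145, B 2427.
Hence IE_2: Ca < B < K.

K > B > Ca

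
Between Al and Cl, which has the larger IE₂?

Cl

Consider each +1 ion: Al⁺ still has 2 valence electrons; Cl⁺ still has 6 valence electrons.
All are still removing valence electrons, so compare the +1 ions as you would atoms: IE_2 generally rises across a period (higher Z_eff) and falls down a group (larger shell), subject to the usual subshell exceptions.
Valence configurations: Al⁺ [Ne]3s², Cl⁺ [Ne]3s²3p⁴.
The numbers (kJ/mol): Al 1817, Cl 2298.
Overall IE_2 order: Al < Cl.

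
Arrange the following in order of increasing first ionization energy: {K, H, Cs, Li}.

H is in period 1, group 1; Li is in period 2, group 1; K is in period 4, group 1; Cs is in period 6, group 1.
First ionization energy rises across a period (greater Z_eff holds electrons more tightly) and falls down a group (valence electrons are farther from the nucleus).
All are in group 1, so first ionization energy increases up the group.
So from lowest to highest: Cs < K < Li < H.

Cs < K < Li < H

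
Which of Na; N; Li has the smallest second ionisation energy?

N

IE_2 is the cost of taking one more electron from the +1 cation: Na⁺ is the bare [Ne] core; N⁺ still has 4 valence electrons; Li⁺ is the bare [He] core.
Core electrons are held far more tightly than valence electrons, so Na and Li top the IE_2 order.
Tabulated IE_2 (kJ/mol): Na 4562, N 2856, Li 7298.
Putting it together, IE_2: N < Na < Li.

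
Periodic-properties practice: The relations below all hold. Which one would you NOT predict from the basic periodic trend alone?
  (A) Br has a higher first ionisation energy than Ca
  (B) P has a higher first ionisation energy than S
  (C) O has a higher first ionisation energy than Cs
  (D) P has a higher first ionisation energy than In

The general trend: first ionisation energy increases across a period and decreases down a group.
(A) Br (period 4, group 17) vs Ca (period 4, group 2): the stated order agrees with the simple trend.
(B) P (period 3, group 15) vs S (period 3, group 16): the stated order contradicts the simple trend.
(C) O (period 2, group 16) vs Cs (period 6, group 1): the stated order agrees with the simple trend.
(D) P (period 3, group 15) vs In (period 5, group 13): the stated order agrees with the simple trend.
The exception is (B): S (3p⁴) ionizes more easily than half-filled P (3p³) because the paired 3p electron in S is pushed out by e⁻–e⁻ repulsion.

(B)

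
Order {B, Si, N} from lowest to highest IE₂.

Si < B < N

The second ionization energy removes an electron from the +1 ion. For each element: B⁺ still has 2 valence electrons; Si⁺ still has 3 valence electrons; N⁺ still has 4 valence electrons.
All are still removing valence electrons, so compare the +1 ions as you would atoms: IE_2 generally rises across a period (higher Z_eff) and falls down a group (larger shell), subject to the usual subshell exceptions.
Valence configurations: B⁺ [He]2s², Si⁺ [Ne]3s²3p¹, N⁺ [He]2s²2p².
Approximate IE_2 values (kJ/mol): B 2427, Si 1577, N 2856.
Overall IE_2 order: Si < B < N.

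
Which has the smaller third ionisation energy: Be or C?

The third ionization energy removes an electron from the +2 ion. For each element: Be²⁺ is the bare [He] core; C²⁺ still has 2 valence electrons.
Pulling an electron out of a noble-gas core costs far more than removing a remaining valence electron, so Be sits at the high end of IE_3.
Approximate IE_3 values (kJ/mol): Be 14849, C 4620.
Putting it together, IE_3: C < Be.

C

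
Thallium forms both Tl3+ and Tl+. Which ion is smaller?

Both ions have Z = 81 protons, but Tl3+ has lost more electrons, so its remaining electrons feel a larger effective nuclear charge per electron and are pulled in more tightly.
Higher positive charge → smaller ion, so Tl+ > Tl3+.

Tl3+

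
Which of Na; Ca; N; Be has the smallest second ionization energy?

Ca

IE_2 is the cost of taking one more electron from the +1 cation: Na⁺ is the bare [Ne] core; Ca⁺ still has 1 valence electron; N⁺ still has 4 valence electrons; Be⁺ still has 1 valence electron.
Breaking into a closed-shell core is much more expensive than removing a leftover valence electron — Na has the largest IE_2 here.
Valence configurations: Ca⁺ [Ar]4s¹, N⁺ [He]2s²2p², Be⁺ [He]2s¹.
Approximate IE_2 values (kJ/mol): Na 4562, Ca 1145, N 2856, Be 1757.
So the second ionization energies run Ca < Be < N < Na.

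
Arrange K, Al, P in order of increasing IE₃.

The third ionization energy removes an electron from the +2 ion. For each element: K²⁺ is already 1 electron into the core; Al²⁺ still has 1 valence electron; P²⁺ still has 3 valence electrons.
Pulling an electron out of a noble-gas core costs far more than removing a remaining valence electron, so K sits at the high end of IE_3.
Valence configurations: Al²⁺ [Ne]3s¹, P²⁺ [Ne]3s²3p¹.
Tabulated IE_3 (kJ/mol): K 4420, Al 2745, P 2914.
Hence IE_3: Al < P < K.

Al < P < K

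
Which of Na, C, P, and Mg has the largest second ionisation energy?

Na

Consider each +1 ion: Na⁺ is the bare [Ne] core; C⁺ still has 3 valence electrons; P⁺ still has 4 valence electrons; Mg⁺ still has 1 valence electron.
Breaking into a closed-shell core is much more expensive than removing a leftover valence electron — Na has the largest IE_2 here.
Valence configurations: C⁺ [He]2s²2p¹, P⁺ [Ne]3s²3p², Mg⁺ [Ne]3s¹.
Tabulated IE_2 (kJ/mol): Na 4562, C 2353, P 1907, Mg 1451.
Overall IE_2 order: Mg < P < C < Na.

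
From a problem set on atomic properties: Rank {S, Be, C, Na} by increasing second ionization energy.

Be < S < C < Na

After 1 electron has been removed, what remains? S⁺ still has 5 valence electrons; Be⁺ still has 1 valence electron; C⁺ still has 3 valence electrons; Na⁺ is the bare [Ne] core.
Breaking into a closed-shell core is much more expensive than removing a leftover valence electron — Na has the largest IE_2 here.
Valence configurations: S⁺ [Ne]3s²3p³, Be⁺ [He]2s¹, C⁺ [He]2s²2p¹.
Approximate IE_2 values (kJ/mol): S 2252, Be 1757, C 2353, Na 4562.
Putting it together, IE_2: Be < S < C < Na.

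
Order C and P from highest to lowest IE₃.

Consider each +2 ion: C²⁺ still has 2 valence electrons; P²⁺ still has 3 valence electrons.
All are still removing valence electrons, so compare the +2 ions as you would atoms: IE_3 generally rises across a period (higher Z_eff) and falls down a group (larger shell), subject to the usual subshell exceptions.
Valence configurations: C²⁺ [He]2s², P²⁺ [Ne]3s²3p¹.
The numbers (kJ/mol): C 4620, P 2914.
So the third ionization energies run P < C.

C > P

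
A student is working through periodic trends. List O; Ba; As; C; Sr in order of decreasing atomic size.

C is in period 2, group 14; O is in period 2, group 16; As is in period 4, group 15; Sr is in period 5, group 2; Ba is in period 6, group 2.
Radius decreases left→right (rising Z_eff, same n) and increases top→bottom (higher n).
These span different periods and groups, so the two trends combine.
C > O: C lies to the left of O in period 2, so the across-period effect alone puts C larger.
As > C: period and group pull opposite ways; the down-group shift dominates (121 vs 75 pm).
Sr > As: relative to As, both the across-period and down-group shifts push Sr's atomic radius up.
Ba > Sr: Ba sits below Sr in group 2, so the down-group effect alone puts Ba larger.
Tabulated atomic radius (pm): C 75, O 63, As 121, Sr 185, Ba 196.
So from largest to smallest: Ba > Sr > As > C > O.

Ba > Sr > As > C > O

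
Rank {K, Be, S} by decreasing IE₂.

IE_2 is the cost of taking one more electron from the +1 cation: K⁺ is the bare [Ar] core; Be⁺ still has 1 valence electron; S⁺ still has 5 valence electrons.
Core electrons are held far more tightly than valence electrons, so K tops the IE_2 order.
Valence configurations: Be⁺ [He]2s¹, S⁺ [Ne]3s²3p³.
Approximate IE_2 values (kJ/mol): K 3052, Be 1757, S 2252.
Putting it together, IE_2: Be < S < K.

K > S > Be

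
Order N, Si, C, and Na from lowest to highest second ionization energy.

Si < C < N < Na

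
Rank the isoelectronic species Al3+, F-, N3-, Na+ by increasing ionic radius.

Al3+ < Na+ < F- < N3-

All of these have 10 electrons, so size is governed by nuclear charge alone: the more protons, the stronger the pull on the same electron cloud, and the smaller the ion.
Nuclear charges: Al3+ (Z=13), Na+ (Z=11), F- (Z=9), N3- (Z=7).
Smallest to largest: Al3+ < Na+ < F- < N3-.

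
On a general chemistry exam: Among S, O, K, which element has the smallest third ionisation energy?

After 2 electrons have been removed, what remains? S²⁺ still has 4 valence electrons; O²⁺ still has 4 valence electrons; K²⁺ is already 1 electron into the core.
Usually core removal costs more than valence removal, but here the competition is close: a tightly held n=2 valence electron can cost more to remove than an n=3 core electron, so the actual values have to decide it.
Valence configurations: S²⁺ [Ne]3s²3p², O²⁺ [He]2s²2p².
The numbers (kJ/mol): S 3357, O 5300, K 4420.
Overall IE_3 order: S < K < O.

S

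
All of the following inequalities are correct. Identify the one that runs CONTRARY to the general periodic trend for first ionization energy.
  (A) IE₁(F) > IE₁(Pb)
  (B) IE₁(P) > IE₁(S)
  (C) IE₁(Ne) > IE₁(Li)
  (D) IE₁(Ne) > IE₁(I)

(B)

The general trend: first ionization energy increases across a period and decreases down a group.
(A) F (period 2, group 17) vs Pb (period 6, group 14): the stated order agrees with the simple trend.
(B) P (period 3, group 15) vs S (period 3, group 16): the stated order contradicts the simple trend.
(C) Ne (period 2, group 18) vs Li (period 2, group 1): the stated order agrees with the simple trend.
(D) Ne (period 2, group 18) vs I (period 5, group 17): the stated order agrees with the simple trend.
The exception is (B): S (3p⁴) ionizes more easily than half-filled P (3p³) because the paired 3p electron in S is pushed out by e⁻–e⁻ repulsion.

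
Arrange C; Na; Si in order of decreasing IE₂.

Consider each +1 ion: C⁺ still has 3 valence electrons; Na⁺ is the bare [Ne] core; Si⁺ still has 3 valence electrons.
Pulling an electron out of a noble-gas core costs far more than removing a remaining valence electron, so Na sits at the high end of IE_2.
Valence configurations: C⁺ [He]2s²2p¹, Si⁺ [Ne]3s²3p¹.
Tabulated IE_2 (kJ/mol): C 2353, Na 4562, Si 1577.
So the second ionization energies run Si < C < Na.

Na > C > Si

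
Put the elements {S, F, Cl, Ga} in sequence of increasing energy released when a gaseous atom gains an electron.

Ga < S < F < Cl

F is in period 2, group 17; S is in period 3, group 16; Cl is in period 3, group 17; Ga is in period 4, group 13.
Adding an electron releases more energy for atoms nearer the top right (short of the noble gases).
These span different periods and groups, so the two trends combine.
S > Ga: both effects reinforce here, so S is clearly the higher of the two.
F > S: relative to S, both the across-period and down-group shifts push F's electron affinity up.
Cl > F: this pair runs against the simple trend — see the exception note.
Note the exception: Cl has a higher electron affinity than F, contrary to the simple trend — F's small 2p subshell makes the incoming electron feel strong e⁻–e⁻ repulsion, so Cl actually releases more energy on gaining an electron.
For reference (kJ/mol): F 328, S 200, Cl 349, Ga 29.
So from lowest to highest: Ga < S < F < Cl.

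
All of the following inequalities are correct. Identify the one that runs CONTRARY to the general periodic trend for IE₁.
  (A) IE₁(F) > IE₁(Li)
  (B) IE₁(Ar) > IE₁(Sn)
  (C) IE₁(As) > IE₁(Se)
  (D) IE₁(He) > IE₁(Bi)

(C)

The general trend: IE₁ increases across a period and decreases down a group.
(A) F (period 2, group 17) vs Li (period 2, group 1): the stated order agrees with the simple trend.
(B) Ar (period 3, group 18) vs Sn (period 5, group 14): the stated order agrees with the simple trend.
(C) As (period 4, group 15) vs Se (period 4, group 16): the stated order contradicts the simple trend.
(D) He (period 1, group 18) vs Bi (period 6, group 15): the stated order agrees with the simple trend.
The exception is (C): Se (4p⁴) ionizes more easily than half-filled As (4p³).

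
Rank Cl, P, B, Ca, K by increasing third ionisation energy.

IE_3 is the cost of taking one more electron from the +2 cation: Cl²⁺ still has 5 valence electrons; P²⁺ still has 3 valence electrons; B²⁺ still has 1 valence electron; Ca²⁺ is the bare [Ar] core; K²⁺ is already 1 electron into the core.
Core electrons are held far more tightly than valence electrons, so K and Ca top the IE_3 order.
Valence configurations: Cl²⁺ [Ne]3s²3p³, P²⁺ [Ne]3s²3p¹, B²⁺ [He]2s¹.
Tabulated IE_3 (kJ/mol): Cl 3822, P 2914, B 3660, Ca 4912, K 4420.
Hence IE_3: P < B < Cl < K < Ca.

P < B < Cl < K < Ca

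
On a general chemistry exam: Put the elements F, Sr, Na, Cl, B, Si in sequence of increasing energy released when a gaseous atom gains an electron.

Sr < B < Na < Si < F < Cl

EA tends to increase across a period and decrease down a group, though the pattern is less regular than for IE or radius.
Here both period and group differ, so the two effects have to be weighed against each other.
B > Sr: relative to Sr, both the across-period and down-group shifts push B's electron affinity up.
Na > B: this pair runs against the simple trend — see the exception note.
Si > Na: both are in period 3; the period trend gives Si the larger value.
F > Si: both effects reinforce here, so F is clearly the higher of the two.
Cl > F: this pair runs against the simple trend — see the exception note.
Note the exception: Na has a higher electron affinity than B, contrary to the simple trend — B's ns²np¹ configuration gives only a small electron affinity — the sparsely filled np subshell binds an added electron weakly.
Note the exception: Cl has a higher electron affinity than F, contrary to the simple trend — F's small 2p subshell makes the incoming electron feel strong e⁻–e⁻ repulsion, so Cl actually releases more energy on gaining an electron.
For reference (kJ/mol): B 27, F 328, Na 53, Si 134, Cl 349, Sr 5.
So from lowest to highest: Sr < B < Na < Si < F < Cl.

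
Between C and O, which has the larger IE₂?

The second ionization energy removes an electron from the +1 ion. For each element: C⁺ still has 3 valence electrons; O⁺ still has 5 valence electrons.
All are still removing valence electrons, so compare the +1 ions as you would atoms: IE_2 generally rises across a period (higher Z_eff) and falls down a group (larger shell), subject to the usual subshell exceptions.
Valence configurations: C⁺ [He]2s²2p¹, O⁺ [He]2s²2p³.
The numbers (kJ/mol): C 2353, O 3388.
So the second ionization energies run C < O.

O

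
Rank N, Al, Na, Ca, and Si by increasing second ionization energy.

Ca < Si < Al < N < Na

The second ionization energy removes an electron from the +1 ion. For each element: N⁺ still has 4 valence electrons; Al⁺ still has 2 valence electrons; Na⁺ is the bare [Ne] core; Ca⁺ still has 1 valence electron; Si⁺ still has 3 valence electrons.
Pulling an electron out of a noble-gas core costs far more than removing a remaining valence electron, so Na sits at the high end of IE_2.
Valence configurations: N⁺ [He]2s²2p², Al⁺ [Ne]3s², Ca⁺ [Ar]4s¹, Si⁺ [Ne]3s²3p¹.
Si⁺ loses a lone 3p electron whereas Al⁺ must break into a filled 3s² pair, so IE_2(Al) > IE_2(Si) even though Si has the higher nuclear charge.
Tabulated IE_2 (kJ/mol): N 2856, Al 1817, Na 4562, Ca 1145, Si 1577.
So the second ionization energies run Ca < Si < Al < N < Na.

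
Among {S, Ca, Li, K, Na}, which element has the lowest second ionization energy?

The second ionization energy removes an electron from the +1 ion. For each element: S⁺ still has 5 valence electrons; Ca⁺ still has 1 valence electron; Li⁺ is the bare [He] core; K⁺ is the bare [Ar] core; Na⁺ is the bare [Ne] core.
Breaking into a closed-shell core is much more expensive than removing a leftover valence electron — K, Na and Li have the largest IE_2 here.
Valence configurations: S⁺ [Ne]3s²3p³, Ca⁺ [Ar]4s¹.
Approximate IE_2 values (kJ/mol): S 2252, Ca 1145, Li 7298, K 3052, Na 4562.
So the second ionization energies run Ca < S < K < Na < Li.

Ca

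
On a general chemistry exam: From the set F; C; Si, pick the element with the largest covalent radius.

Si

C is in period 2, group 14; F is in period 2, group 17; Si is in period 3, group 14.
Moving right in a period, electrons are added to the same shell under a stronger nuclear pull, so atoms get smaller; moving down, a new shell is opened and atoms get larger.
Here both period and group differ, so the two effects have to be weighed against each other.
C > F: C lies to the left of F in period 2, so the across-period effect alone puts C larger.
Si > C: Si sits below C in group 14, so the down-group effect alone puts Si larger.
For reference (pm): C 75, F 64, Si 116.
The largest covalent radius among these belongs to Si.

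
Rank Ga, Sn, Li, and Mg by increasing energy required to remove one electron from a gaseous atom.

Li, Ga, Sn, Mg

Across a period the outer electron is held more tightly (higher IE₁); down a group it sits in a higher shell, more shielded, and comes off more easily.
These sit on a diagonal, where the across-period and down-group effects partly cancel.
Ga > Li: the two effects oppose for this pair; the across-period effect wins (579 vs 520 kJ/mol).
Sn > Ga: period and group pull opposite ways; the across-period shift dominates (709 vs 579 kJ/mol).
Mg > Sn: period and group pull opposite ways; the down-group shift dominates (738 vs 709 kJ/mol).
Tabulated first ionization energy (kJ/mol): Li 520, Mg 738, Ga 579, Sn 709.
So from lowest to highest: Li < Ga < Sn < Mg.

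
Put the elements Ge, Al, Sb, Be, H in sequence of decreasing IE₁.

H is in period 1, group 1; Be is in period 2, group 2; Al is in period 3, group 13; Ge is in period 4, group 14; Sb is in period 5, group 15.
First ionization energy rises across a period (greater Z_eff holds electrons more tightly) and falls down a group (valence electrons are farther from the nucleus).
A diagonal step moves right (one effect) and down (the opposite effect) at once.
Ge > Al: the two effects oppose for this pair; the across-period effect wins (762 vs 578 kJ/mol).
Sb > Ge: the two effects oppose for this pair; the across-period effect wins (831 vs 762 kJ/mol).
Be > Sb: period and group pull opposite ways; the down-group shift dominates (900 vs 831 kJ/mol).
H > Be: period and group pull opposite ways; the down-group shift dominates (1312 vs 900 kJ/mol).
For reference (kJ/mol): H 1312, Be 900, Al 578, Ge 762, Sb 831.
So from highest to lowest: H > Be > Sb > Ge > Al.

H, Be, Sb, Ge, Al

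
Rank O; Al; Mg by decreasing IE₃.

Mg > O > Al

The third ionization energy removes an electron from the +2 ion. For each element: O²⁺ still has 4 valence electrons; Al²⁺ still has 1 valence electron; Mg²⁺ is the bare [Ne] core.
Core electrons are held far more tightly than valence electrons, so Mg tops the IE_3 order.
Valence configurations: O²⁺ [He]2s²2p², Al²⁺ [Ne]3s¹.
The numbers (kJ/mol): O 5300, Al 2745, Mg 7733.
So the third ionization energies run Al < O < Mg.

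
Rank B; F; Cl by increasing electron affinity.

B < F < Cl

B is in period 2, group 13; F is in period 2, group 17; Cl is in period 3, group 17.
EA tends to increase across a period and decrease down a group, though the pattern is less regular than for IE or radius.
These span different periods and groups, so the two trends combine.
F > B: F lies to the right of B in period 2, so the across-period effect alone puts F higher.
Cl > F: this pair runs against the simple trend — see the exception note.
Note the exception: Cl has a higher electron affinity than F, contrary to the simple trend — F's small 2p subshell makes the incoming electron feel strong e⁻–e⁻ repulsion, so Cl actually releases more energy on gaining an electron.
For reference (kJ/mol): B 27, F 328, Cl 349.
So from lowest to highest: B < F < Cl.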